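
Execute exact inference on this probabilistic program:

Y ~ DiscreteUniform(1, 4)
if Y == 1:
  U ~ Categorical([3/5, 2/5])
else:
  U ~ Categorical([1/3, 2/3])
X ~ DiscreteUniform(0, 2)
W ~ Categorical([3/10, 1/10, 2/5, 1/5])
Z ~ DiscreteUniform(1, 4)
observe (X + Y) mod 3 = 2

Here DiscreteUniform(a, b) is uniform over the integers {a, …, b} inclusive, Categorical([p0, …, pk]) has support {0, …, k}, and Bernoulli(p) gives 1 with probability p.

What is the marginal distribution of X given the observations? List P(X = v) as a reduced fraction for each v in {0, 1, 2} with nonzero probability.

Enumerate traces; 128 have nonzero weight after conditioning:
  (Y=1, U=0, X=1, W=0, Z=1) weight 3/800
  (Y=1, U=0, X=1, W=0, Z=2) weight 3/800
  (Y=1, U=0, X=1, W=0, Z=3) weight 3/800
  (Y=1, U=0, X=1, W=0, Z=4) weight 3/800
  (Y=1, U=0, X=1, W=1, Z=1) weight 1/800
  (Y=1, U=0, X=1, W=1, Z=2) weight 1/800
  (Y=1, U=0, X=1, W=1, Z=3) weight 1/800
  (Y=1, U=0, X=1, W=1, Z=4) weight 1/800
  (Y=2, U=0, X=0, W=0, Z=1) weight 1/480
  (Y=3, U=0, X=2, W=0, Z=1) weight 1/480
  … 118 more
Group by X:
  weight(X=0) = 1/12
  weight(X=1) = 1/6
  weight(X=2) = 1/12
Total weight = 1/12 + 1/6 + 1/12 = 1/3
P(X=0 | obs) = 1/12 / 1/3 = 1/4
P(X=1 | obs) = 1/6 / 1/3 = 1/2
P(X=2 | obs) = 1/12 / 1/3 = 1/4

P(X=0) = 1/4, P(X=1) = 1/2, P(X=2) = 1/4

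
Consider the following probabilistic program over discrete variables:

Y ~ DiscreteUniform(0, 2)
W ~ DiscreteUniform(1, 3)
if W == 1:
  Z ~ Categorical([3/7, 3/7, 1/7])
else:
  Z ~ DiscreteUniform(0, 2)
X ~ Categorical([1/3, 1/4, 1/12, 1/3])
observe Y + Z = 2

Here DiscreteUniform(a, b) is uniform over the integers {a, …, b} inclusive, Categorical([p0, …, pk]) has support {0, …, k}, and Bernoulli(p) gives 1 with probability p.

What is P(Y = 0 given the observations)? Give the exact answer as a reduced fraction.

Enumerate traces; 36 have nonzero weight after conditioning:
  (Y=0, W=1, Z=2, X=0) weight 1/189
  (Y=0, W=1, Z=2, X=1) weight 1/252
  (Y=0, W=1, Z=2, X=2) weight 1/756
  (Y=0, W=1, Z=2, X=3) weight 1/189
  (Y=0, W=2, Z=2, X=0) weight 1/81
  (Y=0, W=2, Z=2, X=1) weight 1/108
  (Y=0, W=2, Z=2, X=2) weight 1/324
  (Y=0, W=2, Z=2, X=3) weight 1/81
  (Y=1, W=1, Z=1, X=0) weight 1/63
  (Y=2, W=1, Z=0, X=0) weight 1/63
  … 26 more
Group by Y:
  weight(Y=0) = 17/189
  weight(Y=1) = 23/189
  weight(Y=2) = 23/189
Total weight = 17/189 + 23/189 + 23/189 = 1/3
P(Y=0 | obs) = 17/189 / 1/3 = 17/63
P(Y=1 | obs) = 23/189 / 1/3 = 23/63
P(Y=2 | obs) = 23/189 / 1/3 = 23/63

P(Y = 0 | obs) = 17/63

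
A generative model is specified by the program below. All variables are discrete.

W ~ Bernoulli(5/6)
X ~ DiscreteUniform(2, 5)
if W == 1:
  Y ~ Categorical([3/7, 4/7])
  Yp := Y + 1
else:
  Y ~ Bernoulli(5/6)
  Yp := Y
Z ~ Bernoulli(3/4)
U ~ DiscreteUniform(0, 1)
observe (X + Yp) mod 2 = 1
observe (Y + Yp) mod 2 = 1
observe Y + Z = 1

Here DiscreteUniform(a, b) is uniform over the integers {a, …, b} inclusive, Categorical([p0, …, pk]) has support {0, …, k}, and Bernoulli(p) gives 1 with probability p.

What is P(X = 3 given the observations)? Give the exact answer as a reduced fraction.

P(X = 3 | obs) = 2/13

Enumerate traces; 8 have nonzero weight after conditioning:
  (W=1, X=2, Y=0, Z=1, U=0) weight 15/448
  (W=1, X=2, Y=0, Z=1, U=1) weight 15/448
  (W=1, X=3, Y=1, Z=0, U=0) weight 5/336
  (W=1, X=3, Y=1, Z=0, U=1) weight 5/336
  (W=1, X=4, Y=0, Z=1, U=0) weight 15/448
  (W=1, X=4, Y=0, Z=1, U=1) weight 15/448
  (W=1, X=5, Y=1, Z=0, U=0) weight 5/336
  (W=1, X=5, Y=1, Z=0, U=1) weight 5/336
Group by X:
  weight(X=2) = 15/224
  weight(X=3) = 5/168
  weight(X=4) = 15/224
  weight(X=5) = 5/168
Total weight = 15/224 + 5/168 + 15/224 + 5/168 = 65/336
P(X=2 | obs) = 15/224 / 65/336 = 9/26
P(X=3 | obs) = 5/168 / 65/336 = 2/13
P(X=4 | obs) = 15/224 / 65/336 = 9/26
P(X=5 | obs) = 5/168 / 65/336 = 2/13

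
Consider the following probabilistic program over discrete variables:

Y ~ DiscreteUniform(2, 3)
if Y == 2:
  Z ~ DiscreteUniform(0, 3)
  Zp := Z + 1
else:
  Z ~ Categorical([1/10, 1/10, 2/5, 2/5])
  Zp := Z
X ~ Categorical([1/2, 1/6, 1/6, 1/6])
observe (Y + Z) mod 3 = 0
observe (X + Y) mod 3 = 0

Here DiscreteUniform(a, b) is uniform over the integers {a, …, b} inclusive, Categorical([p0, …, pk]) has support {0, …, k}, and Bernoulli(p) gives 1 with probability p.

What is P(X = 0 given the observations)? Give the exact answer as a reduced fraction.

P(X = 0 | obs) = 2/3

Enumerate traces; 5 have nonzero weight after conditioning:
  (Y=2, Z=1, X=1) weight 1/48
  (Y=3, Z=0, X=0) weight 1/40
  (Y=3, Z=0, X=3) weight 1/120
  (Y=3, Z=3, X=0) weight 1/10
  (Y=3, Z=3, X=3) weight 1/30
Group by X:
  weight(X=0) = 1/8
  weight(X=1) = 1/48
  weight(X=3) = 1/24
Total weight = 1/8 + 1/48 + 1/24 = 3/16
P(X=0 | obs) = 1/8 / 3/16 = 2/3
P(X=1 | obs) = 1/48 / 3/16 = 1/9
P(X=3 | obs) = 1/24 / 3/16 = 2/9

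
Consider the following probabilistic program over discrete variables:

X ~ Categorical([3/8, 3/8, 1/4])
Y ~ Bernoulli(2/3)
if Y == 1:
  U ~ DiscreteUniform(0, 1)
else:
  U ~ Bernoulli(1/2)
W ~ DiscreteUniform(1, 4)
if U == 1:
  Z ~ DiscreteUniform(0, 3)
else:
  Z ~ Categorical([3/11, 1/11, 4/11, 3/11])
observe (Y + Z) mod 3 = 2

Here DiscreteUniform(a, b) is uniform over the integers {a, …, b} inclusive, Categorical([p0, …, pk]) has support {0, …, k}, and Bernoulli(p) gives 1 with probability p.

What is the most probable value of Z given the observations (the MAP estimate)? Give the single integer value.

Enumerate traces; 48 have nonzero weight after conditioning:
  (X=0, Y=0, U=0, W=1, Z=2) weight 1/176
  (X=0, Y=0, U=0, W=2, Z=2) weight 1/176
  (X=0, Y=0, U=0, W=3, Z=2) weight 1/176
  (X=0, Y=0, U=0, W=4, Z=2) weight 1/176
  (X=0, Y=0, U=1, W=1, Z=2) weight 1/256
  (X=0, Y=0, U=1, W=2, Z=2) weight 1/256
  (X=0, Y=0, U=1, W=3, Z=2) weight 1/256
  (X=0, Y=0, U=1, W=4, Z=2) weight 1/256
  (X=0, Y=1, U=0, W=1, Z=1) weight 1/352
  … 39 more
Group by Z:
  weight(Z=1) = 5/44
  weight(Z=2) = 9/88
Total weight = 5/44 + 9/88 = 19/88
P(Z=1 | obs) = 5/44 / 19/88 = 10/19
P(Z=2 | obs) = 9/88 / 19/88 = 9/19
argmax = 1

argmax_v P(Z = v | obs) = 1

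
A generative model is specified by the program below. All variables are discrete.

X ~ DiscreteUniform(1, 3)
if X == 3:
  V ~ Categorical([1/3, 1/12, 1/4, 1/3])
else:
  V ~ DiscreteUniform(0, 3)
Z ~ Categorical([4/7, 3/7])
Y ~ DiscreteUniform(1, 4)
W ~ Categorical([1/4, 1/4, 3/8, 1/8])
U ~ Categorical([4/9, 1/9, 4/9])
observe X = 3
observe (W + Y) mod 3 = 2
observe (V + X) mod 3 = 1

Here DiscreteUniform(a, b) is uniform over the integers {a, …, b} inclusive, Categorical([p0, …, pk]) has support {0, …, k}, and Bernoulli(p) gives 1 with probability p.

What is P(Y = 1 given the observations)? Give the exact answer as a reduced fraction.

Enumerate traces; 30 have nonzero weight after conditioning:
  (X=3, V=1, Z=0, Y=1, W=1, U=0) weight 1/2268
  (X=3, V=1, Z=0, Y=1, W=1, U=1) weight 1/9072
  (X=3, V=1, Z=0, Y=1, W=1, U=2) weight 1/2268
  (X=3, V=1, Z=0, Y=2, W=0, U=0) weight 1/2268
  (X=3, V=1, Z=0, Y=2, W=0, U=1) weight 1/9072
  (X=3, V=1, Z=0, Y=2, W=0, U=2) weight 1/2268
  (X=3, V=1, Z=0, Y=2, W=3, U=0) weight 1/4536
  (X=3, V=1, Z=0, Y=2, W=3, U=1) weight 1/18144
  (X=3, V=1, Z=0, Y=3, W=2, U=0) weight 1/1512
  (X=3, V=1, Z=0, Y=4, W=1, U=0) weight 1/2268
  … 20 more
Group by Y:
  weight(Y=1) = 1/576
  weight(Y=2) = 1/384
  weight(Y=3) = 1/384
  weight(Y=4) = 1/576
Total weight = 1/576 + 1/384 + 1/384 + 1/576 = 5/576
P(Y=1 | obs) = 1/576 / 5/576 = 1/5
P(Y=2 | obs) = 1/384 / 5/576 = 3/10
P(Y=3 | obs) = 1/384 / 5/576 = 3/10
P(Y=4 | obs) = 1/576 / 5/576 = 1/5

P(Y = 1 | obs) = 1/5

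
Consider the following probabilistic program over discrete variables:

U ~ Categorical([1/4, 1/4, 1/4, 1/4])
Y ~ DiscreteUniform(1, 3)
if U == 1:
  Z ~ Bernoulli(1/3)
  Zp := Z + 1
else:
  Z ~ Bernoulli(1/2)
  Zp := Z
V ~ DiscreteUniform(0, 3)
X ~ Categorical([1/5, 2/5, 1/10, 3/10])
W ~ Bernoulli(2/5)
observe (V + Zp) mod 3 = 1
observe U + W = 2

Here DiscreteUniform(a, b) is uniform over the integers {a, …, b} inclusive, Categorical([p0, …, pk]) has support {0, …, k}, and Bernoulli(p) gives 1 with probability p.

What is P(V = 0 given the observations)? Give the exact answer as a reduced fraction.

P(V = 0 | obs) = 17/47

Enumerate traces; 72 have nonzero weight after conditioning:
  (U=1, Y=1, Z=0, V=0, X=0, W=1) weight 1/900
  (U=1, Y=1, Z=0, V=0, X=1, W=1) weight 1/450
  (U=1, Y=1, Z=0, V=0, X=2, W=1) weight 1/1800
  (U=1, Y=1, Z=0, V=0, X=3, W=1) weight 1/600
  (U=1, Y=1, Z=0, V=3, X=0, W=1) weight 1/900
  (U=1, Y=1, Z=0, V=3, X=1, W=1) weight 1/450
  (U=1, Y=1, Z=0, V=3, X=2, W=1) weight 1/1800
  (U=1, Y=1, Z=0, V=3, X=3, W=1) weight 1/600
  (U=1, Y=1, Z=1, V=2, X=0, W=1) weight 1/1800
  (U=2, Y=1, Z=0, V=1, X=0, W=0) weight 1/800
  … 62 more
Group by V:
  weight(V=0) = 17/480
  weight(V=1) = 3/160
  weight(V=2) = 1/120
  weight(V=3) = 17/480
Total weight = 17/480 + 3/160 + 1/120 + 17/480 = 47/480
P(V=0 | obs) = 17/480 / 47/480 = 17/47
P(V=1 | obs) = 3/160 / 47/480 = 9/47
P(V=2 | obs) = 1/120 / 47/480 = 4/47
P(V=3 | obs) = 17/480 / 47/480 = 17/47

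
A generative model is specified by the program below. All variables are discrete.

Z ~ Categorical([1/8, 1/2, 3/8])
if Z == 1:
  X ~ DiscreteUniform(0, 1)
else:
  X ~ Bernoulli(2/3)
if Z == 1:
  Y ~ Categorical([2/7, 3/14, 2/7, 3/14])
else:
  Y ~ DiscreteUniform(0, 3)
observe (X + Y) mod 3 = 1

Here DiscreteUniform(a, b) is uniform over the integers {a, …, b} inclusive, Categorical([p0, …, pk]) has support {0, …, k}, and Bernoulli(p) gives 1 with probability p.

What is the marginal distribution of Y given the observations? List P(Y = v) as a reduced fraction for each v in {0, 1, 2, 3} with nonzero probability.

P(Y=0) = 2/5, P(Y=1) = 16/65, P(Y=3) = 23/65

Enumerate traces; 9 have nonzero weight after conditioning:
  (Z=0, X=0, Y=1) weight 1/96
  (Z=0, X=1, Y=0) weight 1/48
  (Z=0, X=1, Y=3) weight 1/48
  (Z=1, X=0, Y=1) weight 3/56
  (Z=1, X=1, Y=0) weight 1/14
  (Z=1, X=1, Y=3) weight 3/56
  (Z=2, X=0, Y=1) weight 1/32
  (Z=2, X=1, Y=0) weight 1/16
  … 1 more
Group by Y:
  weight(Y=0) = 13/84
  weight(Y=1) = 2/21
  weight(Y=3) = 23/168
Total weight = 13/84 + 2/21 + 23/168 = 65/168
P(Y=0 | obs) = 13/84 / 65/168 = 2/5
P(Y=1 | obs) = 2/21 / 65/168 = 16/65
P(Y=3 | obs) = 23/168 / 65/168 = 23/65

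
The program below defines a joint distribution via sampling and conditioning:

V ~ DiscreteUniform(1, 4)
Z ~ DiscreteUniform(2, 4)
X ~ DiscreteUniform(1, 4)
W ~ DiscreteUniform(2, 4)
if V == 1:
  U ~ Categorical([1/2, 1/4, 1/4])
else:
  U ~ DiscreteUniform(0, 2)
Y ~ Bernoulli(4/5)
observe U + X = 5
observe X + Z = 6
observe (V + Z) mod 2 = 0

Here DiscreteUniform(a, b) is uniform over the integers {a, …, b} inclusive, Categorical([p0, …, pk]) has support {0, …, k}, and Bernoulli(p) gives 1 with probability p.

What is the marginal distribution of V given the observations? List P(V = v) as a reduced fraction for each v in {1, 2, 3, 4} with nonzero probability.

Enumerate traces; 24 have nonzero weight after conditioning:
  (V=1, Z=3, X=3, W=2, U=2, Y=0) weight 1/2880
  (V=1, Z=3, X=3, W=2, U=2, Y=1) weight 1/720
  (V=1, Z=3, X=3, W=3, U=2, Y=0) weight 1/2880
  (V=1, Z=3, X=3, W=3, U=2, Y=1) weight 1/720
  (V=1, Z=3, X=3, W=4, U=2, Y=0) weight 1/2880
  (V=1, Z=3, X=3, W=4, U=2, Y=1) weight 1/720
  (V=2, Z=2, X=4, W=2, U=1, Y=0) weight 1/2160
  (V=2, Z=2, X=4, W=2, U=1, Y=1) weight 1/540
  (V=3, Z=3, X=3, W=2, U=2, Y=0) weight 1/2160
  (V=4, Z=2, X=4, W=2, U=1, Y=0) weight 1/2160
  … 14 more
Group by V:
  weight(V=1) = 1/192
  weight(V=2) = 1/144
  weight(V=3) = 1/144
  weight(V=4) = 1/144
Total weight = 1/192 + 1/144 + 1/144 + 1/144 = 5/192
P(V=1 | obs) = 1/192 / 5/192 = 1/5
P(V=2 | obs) = 1/144 / 5/192 = 4/15
P(V=3 | obs) = 1/144 / 5/192 = 4/15
P(V=4 | obs) = 1/144 / 5/192 = 4/15

P(V=1) = 1/5, P(V=2) = 4/15, P(V=3) = 4/15, P(V=4) = 4/15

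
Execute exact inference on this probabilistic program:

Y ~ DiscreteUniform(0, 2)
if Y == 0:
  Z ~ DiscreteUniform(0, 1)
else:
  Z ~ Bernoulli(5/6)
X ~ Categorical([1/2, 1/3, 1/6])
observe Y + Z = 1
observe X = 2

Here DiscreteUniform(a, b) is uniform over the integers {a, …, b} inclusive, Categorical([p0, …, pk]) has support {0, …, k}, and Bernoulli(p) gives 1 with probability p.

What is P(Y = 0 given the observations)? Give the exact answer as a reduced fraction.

Enumerate traces; 2 have nonzero weight after conditioning:
  (Y=0, Z=1, X=2) weight 1/36
  (Y=1, Z=0, X=2) weight 1/108
Group by Y:
  weight(Y=0) = 1/36
  weight(Y=1) = 1/108
Total weight = 1/36 + 1/108 = 1/27
P(Y=0 | obs) = 1/36 / 1/27 = 3/4
P(Y=1 | obs) = 1/108 / 1/27 = 1/4

P(Y = 0 | obs) = 3/4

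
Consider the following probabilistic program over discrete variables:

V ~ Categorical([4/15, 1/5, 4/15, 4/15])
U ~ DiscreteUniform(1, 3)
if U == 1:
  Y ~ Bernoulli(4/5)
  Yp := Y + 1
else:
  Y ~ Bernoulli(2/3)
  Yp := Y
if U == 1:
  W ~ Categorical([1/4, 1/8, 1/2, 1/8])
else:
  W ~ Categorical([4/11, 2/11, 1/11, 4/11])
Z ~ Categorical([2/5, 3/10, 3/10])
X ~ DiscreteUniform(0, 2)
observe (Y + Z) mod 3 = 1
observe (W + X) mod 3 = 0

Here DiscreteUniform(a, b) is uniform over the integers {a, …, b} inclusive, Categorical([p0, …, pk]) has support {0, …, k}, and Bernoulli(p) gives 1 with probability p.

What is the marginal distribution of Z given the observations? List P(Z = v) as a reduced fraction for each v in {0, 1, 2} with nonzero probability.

Enumerate traces; 96 have nonzero weight after conditioning:
  (V=0, U=1, Y=0, W=0, Z=1, X=0) weight 1/2250
  (V=0, U=1, Y=0, W=1, Z=1, X=2) weight 1/4500
  (V=0, U=1, Y=0, W=2, Z=1, X=1) weight 1/1125
  (V=0, U=1, Y=0, W=3, Z=1, X=0) weight 1/4500
  (V=0, U=1, Y=1, W=0, Z=0, X=0) weight 8/3375
  (V=0, U=1, Y=1, W=1, Z=0, X=2) weight 4/3375
  (V=0, U=1, Y=1, W=2, Z=0, X=1) weight 16/3375
  (V=0, U=1, Y=1, W=3, Z=0, X=0) weight 4/3375
  … 88 more
Group by Z:
  weight(Z=0) = 64/675
  weight(Z=1) = 13/450
Total weight = 64/675 + 13/450 = 167/1350
P(Z=0 | obs) = 64/675 / 167/1350 = 128/167
P(Z=1 | obs) = 13/450 / 167/1350 = 39/167

P(Z=0) = 128/167, P(Z=1) = 39/167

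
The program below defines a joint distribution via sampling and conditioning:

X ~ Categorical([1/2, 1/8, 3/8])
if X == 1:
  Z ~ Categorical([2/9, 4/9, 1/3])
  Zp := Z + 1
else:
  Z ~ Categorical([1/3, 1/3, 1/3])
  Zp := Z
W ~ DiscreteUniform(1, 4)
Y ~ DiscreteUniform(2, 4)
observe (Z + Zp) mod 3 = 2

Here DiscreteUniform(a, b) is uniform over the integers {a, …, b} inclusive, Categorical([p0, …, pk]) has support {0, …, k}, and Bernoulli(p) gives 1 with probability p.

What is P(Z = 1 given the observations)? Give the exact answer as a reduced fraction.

Enumerate traces; 36 have nonzero weight after conditioning:
  (X=0, Z=1, W=1, Y=2) weight 1/72
  (X=0, Z=1, W=1, Y=3) weight 1/72
  (X=0, Z=1, W=1, Y=4) weight 1/72
  (X=0, Z=1, W=2, Y=2) weight 1/72
  (X=0, Z=1, W=2, Y=3) weight 1/72
  (X=0, Z=1, W=2, Y=4) weight 1/72
  (X=0, Z=1, W=3, Y=2) weight 1/72
  (X=0, Z=1, W=3, Y=3) weight 1/72
  (X=1, Z=2, W=1, Y=2) weight 1/288
  … 27 more
Group by Z:
  weight(Z=1) = 7/24
  weight(Z=2) = 1/24
Total weight = 7/24 + 1/24 = 1/3
P(Z=1 | obs) = 7/24 / 1/3 = 7/8
P(Z=2 | obs) = 1/24 / 1/3 = 1/8

P(Z = 1 | obs) = 7/8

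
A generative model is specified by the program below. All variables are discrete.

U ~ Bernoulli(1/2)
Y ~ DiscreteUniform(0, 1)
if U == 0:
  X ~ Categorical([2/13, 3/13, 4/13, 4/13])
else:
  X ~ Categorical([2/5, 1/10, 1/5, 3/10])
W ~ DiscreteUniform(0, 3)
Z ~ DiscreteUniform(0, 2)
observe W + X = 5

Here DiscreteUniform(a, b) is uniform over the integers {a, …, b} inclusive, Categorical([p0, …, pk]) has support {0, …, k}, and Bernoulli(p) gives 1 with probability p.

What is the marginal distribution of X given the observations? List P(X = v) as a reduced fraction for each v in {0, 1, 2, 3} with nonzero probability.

Enumerate traces; 24 have nonzero weight after conditioning:
  (U=0, Y=0, X=2, W=3, Z=0) weight 1/156
  (U=0, Y=0, X=2, W=3, Z=1) weight 1/156
  (U=0, Y=0, X=2, W=3, Z=2) weight 1/156
  (U=0, Y=0, X=3, W=2, Z=0) weight 1/156
  (U=0, Y=0, X=3, W=2, Z=1) weight 1/156
  (U=0, Y=0, X=3, W=2, Z=2) weight 1/156
  (U=0, Y=1, X=2, W=3, Z=0) weight 1/156
  (U=0, Y=1, X=2, W=3, Z=1) weight 1/156
  … 16 more
Group by X:
  weight(X=2) = 33/520
  weight(X=3) = 79/1040
Total weight = 33/520 + 79/1040 = 29/208
P(X=2 | obs) = 33/520 / 29/208 = 66/145
P(X=3 | obs) = 79/1040 / 29/208 = 79/145

P(X=2) = 66/145, P(X=3) = 79/145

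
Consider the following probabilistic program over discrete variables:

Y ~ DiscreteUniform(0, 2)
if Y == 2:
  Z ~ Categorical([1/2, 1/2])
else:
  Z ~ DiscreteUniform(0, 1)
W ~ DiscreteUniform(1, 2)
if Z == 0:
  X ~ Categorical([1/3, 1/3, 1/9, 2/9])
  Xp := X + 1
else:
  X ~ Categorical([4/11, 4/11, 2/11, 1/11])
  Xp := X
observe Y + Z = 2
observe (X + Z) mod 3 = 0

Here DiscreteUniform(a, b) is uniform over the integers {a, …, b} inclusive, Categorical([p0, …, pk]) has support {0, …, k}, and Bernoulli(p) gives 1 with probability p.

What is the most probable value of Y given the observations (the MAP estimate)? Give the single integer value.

argmax_v P(Y = v | obs) = 2

Enumerate traces; 6 have nonzero weight after conditioning:
  (Y=1, Z=1, W=1, X=2) weight 1/66
  (Y=1, Z=1, W=2, X=2) weight 1/66
  (Y=2, Z=0, W=1, X=0) weight 1/36
  (Y=2, Z=0, W=1, X=3) weight 1/54
  (Y=2, Z=0, W=2, X=0) weight 1/36
  (Y=2, Z=0, W=2, X=3) weight 1/54
Group by Y:
  weight(Y=1) = 1/33
  weight(Y=2) = 5/54
Total weight = 1/33 + 5/54 = 73/594
P(Y=1 | obs) = 1/33 / 73/594 = 18/73
P(Y=2 | obs) = 5/54 / 73/594 = 55/73
argmax = 2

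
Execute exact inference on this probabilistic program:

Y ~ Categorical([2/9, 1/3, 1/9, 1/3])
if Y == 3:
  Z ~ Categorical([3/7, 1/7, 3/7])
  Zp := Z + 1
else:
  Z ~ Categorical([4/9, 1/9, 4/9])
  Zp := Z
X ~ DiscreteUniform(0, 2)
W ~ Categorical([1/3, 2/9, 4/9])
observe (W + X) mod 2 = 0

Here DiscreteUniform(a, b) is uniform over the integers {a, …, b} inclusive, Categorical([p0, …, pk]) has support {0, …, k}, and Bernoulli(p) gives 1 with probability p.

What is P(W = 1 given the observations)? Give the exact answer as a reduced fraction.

Enumerate traces; 60 have nonzero weight after conditioning:
  (Y=0, Z=0, X=0, W=0) weight 8/729
  (Y=0, Z=0, X=0, W=2) weight 32/2187
  (Y=0, Z=0, X=1, W=1) weight 16/2187
  (Y=0, Z=0, X=2, W=0) weight 8/729
  (Y=0, Z=0, X=2, W=2) weight 32/2187
  (Y=0, Z=1, X=0, W=0) weight 2/729
  (Y=0, Z=1, X=0, W=2) weight 8/2187
  (Y=0, Z=1, X=1, W=1) weight 4/2187
  … 52 more
Group by W:
  weight(W=0) = 2/9
  weight(W=1) = 2/27
  weight(W=2) = 8/27
Total weight = 2/9 + 2/27 + 8/27 = 16/27
P(W=0 | obs) = 2/9 / 16/27 = 3/8
P(W=1 | obs) = 2/27 / 16/27 = 1/8
P(W=2 | obs) = 8/27 / 16/27 = 1/2

P(W = 1 | obs) = 1/8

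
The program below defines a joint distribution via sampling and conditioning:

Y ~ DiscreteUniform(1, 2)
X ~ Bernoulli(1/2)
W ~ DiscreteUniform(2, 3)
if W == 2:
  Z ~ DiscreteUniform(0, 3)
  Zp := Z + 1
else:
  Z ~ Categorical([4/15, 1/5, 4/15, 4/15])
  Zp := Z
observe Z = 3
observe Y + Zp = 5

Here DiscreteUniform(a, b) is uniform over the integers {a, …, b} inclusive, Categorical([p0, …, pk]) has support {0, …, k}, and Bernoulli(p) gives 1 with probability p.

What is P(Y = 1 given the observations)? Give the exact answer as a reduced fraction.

P(Y = 1 | obs) = 15/31

Enumerate traces; 4 have nonzero weight after conditioning:
  (Y=1, X=0, W=2, Z=3) weight 1/32
  (Y=1, X=1, W=2, Z=3) weight 1/32
  (Y=2, X=0, W=3, Z=3) weight 1/30
  (Y=2, X=1, W=3, Z=3) weight 1/30
Group by Y:
  weight(Y=1) = 1/16
  weight(Y=2) = 1/15
Total weight = 1/16 + 1/15 = 31/240
P(Y=1 | obs) = 1/16 / 31/240 = 15/31
P(Y=2 | obs) = 1/15 / 31/240 = 16/31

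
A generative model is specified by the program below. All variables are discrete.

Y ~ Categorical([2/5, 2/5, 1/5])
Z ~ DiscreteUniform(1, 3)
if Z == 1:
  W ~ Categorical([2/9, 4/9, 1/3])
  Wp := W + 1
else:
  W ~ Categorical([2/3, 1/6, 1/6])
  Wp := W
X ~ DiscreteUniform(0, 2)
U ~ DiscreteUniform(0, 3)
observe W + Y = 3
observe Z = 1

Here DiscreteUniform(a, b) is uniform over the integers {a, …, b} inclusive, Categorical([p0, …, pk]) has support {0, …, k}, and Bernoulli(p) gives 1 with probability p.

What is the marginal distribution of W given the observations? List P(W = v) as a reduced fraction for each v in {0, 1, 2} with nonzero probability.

P(W=1) = 2/5, P(W=2) = 3/5

Enumerate traces; 24 have nonzero weight after conditioning:
  (Y=1, Z=1, W=2, X=0, U=0) weight 1/270
  (Y=1, Z=1, W=2, X=0, U=1) weight 1/270
  (Y=1, Z=1, W=2, X=0, U=2) weight 1/270
  (Y=1, Z=1, W=2, X=0, U=3) weight 1/270
  (Y=1, Z=1, W=2, X=1, U=0) weight 1/270
  (Y=1, Z=1, W=2, X=1, U=1) weight 1/270
  (Y=1, Z=1, W=2, X=1, U=2) weight 1/270
  (Y=1, Z=1, W=2, X=1, U=3) weight 1/270
  (Y=2, Z=1, W=1, X=0, U=0) weight 1/405
  … 15 more
Group by W:
  weight(W=1) = 4/135
  weight(W=2) = 2/45
Total weight = 4/135 + 2/45 = 2/27
P(W=1 | obs) = 4/135 / 2/27 = 2/5
P(W=2 | obs) = 2/45 / 2/27 = 3/5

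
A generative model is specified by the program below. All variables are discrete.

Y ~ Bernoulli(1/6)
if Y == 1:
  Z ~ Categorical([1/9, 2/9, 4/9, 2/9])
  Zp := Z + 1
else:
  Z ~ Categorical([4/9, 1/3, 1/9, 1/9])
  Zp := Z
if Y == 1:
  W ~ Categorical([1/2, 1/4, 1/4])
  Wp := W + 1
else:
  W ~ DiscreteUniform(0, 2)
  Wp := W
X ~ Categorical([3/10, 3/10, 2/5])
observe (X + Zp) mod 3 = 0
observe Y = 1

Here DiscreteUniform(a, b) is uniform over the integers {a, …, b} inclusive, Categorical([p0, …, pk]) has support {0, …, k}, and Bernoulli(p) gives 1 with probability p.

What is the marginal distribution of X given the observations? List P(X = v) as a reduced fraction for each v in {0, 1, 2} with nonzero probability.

Enumerate traces; 12 have nonzero weight after conditioning:
  (Y=1, Z=0, W=0, X=2) weight 1/270
  (Y=1, Z=0, W=1, X=2) weight 1/540
  (Y=1, Z=0, W=2, X=2) weight 1/540
  (Y=1, Z=1, W=0, X=1) weight 1/180
  (Y=1, Z=1, W=1, X=1) weight 1/360
  (Y=1, Z=1, W=2, X=1) weight 1/360
  (Y=1, Z=2, W=0, X=0) weight 1/90
  (Y=1, Z=2, W=1, X=0) weight 1/180
  … 4 more
Group by X:
  weight(X=0) = 1/45
  weight(X=1) = 1/90
  weight(X=2) = 1/45
Total weight = 1/45 + 1/90 + 1/45 = 1/18
P(X=0 | obs) = 1/45 / 1/18 = 2/5
P(X=1 | obs) = 1/90 / 1/18 = 1/5
P(X=2 | obs) = 1/45 / 1/18 = 2/5

P(X=0) = 2/5, P(X=1) = 1/5, P(X=2) = 2/5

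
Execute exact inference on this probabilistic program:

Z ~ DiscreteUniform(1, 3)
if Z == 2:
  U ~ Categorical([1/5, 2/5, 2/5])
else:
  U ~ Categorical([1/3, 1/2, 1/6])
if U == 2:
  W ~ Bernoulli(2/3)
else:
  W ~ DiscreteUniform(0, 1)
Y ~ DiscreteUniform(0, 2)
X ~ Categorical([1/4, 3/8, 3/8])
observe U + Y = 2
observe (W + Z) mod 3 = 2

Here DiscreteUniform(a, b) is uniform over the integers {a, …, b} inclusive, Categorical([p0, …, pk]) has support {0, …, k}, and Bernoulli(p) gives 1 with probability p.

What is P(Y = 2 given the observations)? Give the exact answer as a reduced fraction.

P(Y = 2 | obs) = 48/173

Enumerate traces; 18 have nonzero weight after conditioning:
  (Z=1, U=0, W=1, Y=2, X=0) weight 1/216
  (Z=1, U=0, W=1, Y=2, X=1) weight 1/144
  (Z=1, U=0, W=1, Y=2, X=2) weight 1/144
  (Z=1, U=1, W=1, Y=1, X=0) weight 1/144
  (Z=1, U=1, W=1, Y=1, X=1) weight 1/96
  (Z=1, U=1, W=1, Y=1, X=2) weight 1/96
  (Z=1, U=2, W=1, Y=0, X=0) weight 1/324
  (Z=1, U=2, W=1, Y=0, X=1) weight 1/216
  … 10 more
Group by Y:
  weight(Y=0) = 11/405
  weight(Y=1) = 1/20
  weight(Y=2) = 4/135
Total weight = 11/405 + 1/20 + 4/135 = 173/1620
P(Y=0 | obs) = 11/405 / 173/1620 = 44/173
P(Y=1 | obs) = 1/20 / 173/1620 = 81/173
P(Y=2 | obs) = 4/135 / 173/1620 = 48/173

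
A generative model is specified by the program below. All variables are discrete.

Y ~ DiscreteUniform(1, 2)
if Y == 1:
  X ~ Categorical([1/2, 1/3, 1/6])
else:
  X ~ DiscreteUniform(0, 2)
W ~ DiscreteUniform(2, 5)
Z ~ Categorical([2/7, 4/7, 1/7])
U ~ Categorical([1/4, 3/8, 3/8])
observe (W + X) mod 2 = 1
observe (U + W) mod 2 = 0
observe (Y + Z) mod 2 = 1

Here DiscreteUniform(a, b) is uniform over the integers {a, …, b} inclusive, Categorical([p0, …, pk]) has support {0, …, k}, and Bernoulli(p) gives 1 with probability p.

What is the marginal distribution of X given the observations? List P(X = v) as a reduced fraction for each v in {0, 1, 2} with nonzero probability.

Enumerate traces; 24 have nonzero weight after conditioning:
  (Y=1, X=0, W=3, Z=0, U=1) weight 3/448
  (Y=1, X=0, W=3, Z=2, U=1) weight 3/896
  (Y=1, X=0, W=5, Z=0, U=1) weight 3/448
  (Y=1, X=0, W=5, Z=2, U=1) weight 3/896
  (Y=1, X=1, W=2, Z=0, U=0) weight 1/336
  (Y=1, X=1, W=2, Z=0, U=2) weight 1/224
  (Y=1, X=1, W=2, Z=2, U=0) weight 1/672
  (Y=1, X=1, W=2, Z=2, U=2) weight 1/448
  (Y=1, X=2, W=3, Z=0, U=1) weight 1/448
  … 15 more
Group by X:
  weight(X=0) = 17/448
  weight(X=1) = 5/96
  weight(X=2) = 11/448
Total weight = 17/448 + 5/96 + 11/448 = 11/96
P(X=0 | obs) = 17/448 / 11/96 = 51/154
P(X=1 | obs) = 5/96 / 11/96 = 5/11
P(X=2 | obs) = 11/448 / 11/96 = 3/14

P(X=0) = 51/154, P(X=1) = 5/11, P(X=2) = 3/14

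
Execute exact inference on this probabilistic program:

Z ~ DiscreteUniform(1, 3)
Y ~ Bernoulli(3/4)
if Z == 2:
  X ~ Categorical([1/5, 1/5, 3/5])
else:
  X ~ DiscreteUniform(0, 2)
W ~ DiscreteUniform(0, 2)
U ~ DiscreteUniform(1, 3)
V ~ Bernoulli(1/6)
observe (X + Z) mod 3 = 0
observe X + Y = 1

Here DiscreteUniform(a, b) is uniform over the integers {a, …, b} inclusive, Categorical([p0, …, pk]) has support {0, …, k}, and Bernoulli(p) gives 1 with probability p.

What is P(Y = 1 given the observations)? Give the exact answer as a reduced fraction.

Enumerate traces; 36 have nonzero weight after conditioning:
  (Z=2, Y=0, X=1, W=0, U=1, V=0) weight 1/648
  (Z=2, Y=0, X=1, W=0, U=1, V=1) weight 1/3240
  (Z=2, Y=0, X=1, W=0, U=2, V=0) weight 1/648
  (Z=2, Y=0, X=1, W=0, U=2, V=1) weight 1/3240
  (Z=2, Y=0, X=1, W=0, U=3, V=0) weight 1/648
  (Z=2, Y=0, X=1, W=0, U=3, V=1) weight 1/3240
  (Z=2, Y=0, X=1, W=1, U=1, V=0) weight 1/648
  (Z=2, Y=0, X=1, W=1, U=1, V=1) weight 1/3240
  (Z=3, Y=1, X=0, W=0, U=1, V=0) weight 5/648
  … 27 more
Group by Y:
  weight(Y=0) = 1/60
  weight(Y=1) = 1/12
Total weight = 1/60 + 1/12 = 1/10
P(Y=0 | obs) = 1/60 / 1/10 = 1/6
P(Y=1 | obs) = 1/12 / 1/10 = 5/6

P(Y = 1 | obs) = 5/6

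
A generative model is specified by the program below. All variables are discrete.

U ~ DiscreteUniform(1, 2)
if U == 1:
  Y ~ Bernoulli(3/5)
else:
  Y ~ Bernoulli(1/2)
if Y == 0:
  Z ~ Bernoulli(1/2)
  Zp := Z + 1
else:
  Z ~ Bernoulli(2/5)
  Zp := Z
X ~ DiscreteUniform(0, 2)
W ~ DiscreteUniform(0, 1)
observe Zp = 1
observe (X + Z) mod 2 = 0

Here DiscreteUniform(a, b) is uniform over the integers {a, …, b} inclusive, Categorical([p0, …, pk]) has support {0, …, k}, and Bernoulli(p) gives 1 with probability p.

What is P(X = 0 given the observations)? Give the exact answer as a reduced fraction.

Enumerate traces; 12 have nonzero weight after conditioning:
  (U=1, Y=0, Z=0, X=0, W=0) weight 1/60
  (U=1, Y=0, Z=0, X=0, W=1) weight 1/60
  (U=1, Y=0, Z=0, X=2, W=0) weight 1/60
  (U=1, Y=0, Z=0, X=2, W=1) weight 1/60
  (U=1, Y=1, Z=1, X=1, W=0) weight 1/50
  (U=1, Y=1, Z=1, X=1, W=1) weight 1/50
  (U=2, Y=0, Z=0, X=0, W=0) weight 1/48
  (U=2, Y=0, Z=0, X=0, W=1) weight 1/48
  … 4 more
Group by X:
  weight(X=0) = 3/40
  weight(X=1) = 11/150
  weight(X=2) = 3/40
Total weight = 3/40 + 11/150 + 3/40 = 67/300
P(X=0 | obs) = 3/40 / 67/300 = 45/134
P(X=1 | obs) = 11/150 / 67/300 = 22/67
P(X=2 | obs) = 3/40 / 67/300 = 45/134

P(X = 0 | obs) = 45/134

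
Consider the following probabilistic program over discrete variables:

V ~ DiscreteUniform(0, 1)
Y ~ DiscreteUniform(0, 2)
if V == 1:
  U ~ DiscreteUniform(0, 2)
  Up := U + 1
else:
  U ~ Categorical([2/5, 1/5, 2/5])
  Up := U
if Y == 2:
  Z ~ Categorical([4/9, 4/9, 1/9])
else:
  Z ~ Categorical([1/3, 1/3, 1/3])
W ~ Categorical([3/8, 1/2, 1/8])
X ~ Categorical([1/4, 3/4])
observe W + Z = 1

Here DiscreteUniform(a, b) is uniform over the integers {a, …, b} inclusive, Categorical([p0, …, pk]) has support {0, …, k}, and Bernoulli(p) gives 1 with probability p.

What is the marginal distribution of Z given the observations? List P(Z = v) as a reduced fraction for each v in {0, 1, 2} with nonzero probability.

Enumerate traces; 72 have nonzero weight after conditioning:
  (V=0, Y=0, U=0, Z=0, W=1, X=0) weight 1/360
  (V=0, Y=0, U=0, Z=0, W=1, X=1) weight 1/120
  (V=0, Y=0, U=0, Z=1, W=0, X=0) weight 1/480
  (V=0, Y=0, U=0, Z=1, W=0, X=1) weight 1/160
  (V=0, Y=0, U=1, Z=0, W=1, X=0) weight 1/720
  (V=0, Y=0, U=1, Z=0, W=1, X=1) weight 1/240
  (V=0, Y=0, U=1, Z=1, W=0, X=0) weight 1/960
  (V=0, Y=0, U=1, Z=1, W=0, X=1) weight 1/320
  … 64 more
Group by Z:
  weight(Z=0) = 5/27
  weight(Z=1) = 5/36
Total weight = 5/27 + 5/36 = 35/108
P(Z=0 | obs) = 5/27 / 35/108 = 4/7
P(Z=1 | obs) = 5/36 / 35/108 = 3/7

P(Z=0) = 4/7, P(Z=1) = 3/7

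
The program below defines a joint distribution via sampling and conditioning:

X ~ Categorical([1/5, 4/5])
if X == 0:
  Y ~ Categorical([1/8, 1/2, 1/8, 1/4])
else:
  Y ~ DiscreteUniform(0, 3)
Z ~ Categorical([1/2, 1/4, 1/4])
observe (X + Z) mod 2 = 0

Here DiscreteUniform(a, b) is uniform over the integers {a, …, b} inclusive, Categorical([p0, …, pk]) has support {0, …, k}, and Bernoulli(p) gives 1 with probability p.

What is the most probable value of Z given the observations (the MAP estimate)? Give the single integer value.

argmax_v P(Z = v | obs) = 1

Enumerate traces; 12 have nonzero weight after conditioning:
  (X=0, Y=0, Z=0) weight 1/80
  (X=0, Y=0, Z=2) weight 1/160
  (X=0, Y=1, Z=0) weight 1/20
  (X=0, Y=1, Z=2) weight 1/40
  (X=0, Y=2, Z=0) weight 1/80
  (X=0, Y=2, Z=2) weight 1/160
  (X=0, Y=3, Z=0) weight 1/40
  (X=0, Y=3, Z=2) weight 1/80
  (X=1, Y=0, Z=1) weight 1/20
  … 3 more
Group by Z:
  weight(Z=0) = 1/10
  weight(Z=1) = 1/5
  weight(Z=2) = 1/20
Total weight = 1/10 + 1/5 + 1/20 = 7/20
P(Z=0 | obs) = 1/10 / 7/20 = 2/7
P(Z=1 | obs) = 1/5 / 7/20 = 4/7
P(Z=2 | obs) = 1/20 / 7/20 = 1/7
argmax = 1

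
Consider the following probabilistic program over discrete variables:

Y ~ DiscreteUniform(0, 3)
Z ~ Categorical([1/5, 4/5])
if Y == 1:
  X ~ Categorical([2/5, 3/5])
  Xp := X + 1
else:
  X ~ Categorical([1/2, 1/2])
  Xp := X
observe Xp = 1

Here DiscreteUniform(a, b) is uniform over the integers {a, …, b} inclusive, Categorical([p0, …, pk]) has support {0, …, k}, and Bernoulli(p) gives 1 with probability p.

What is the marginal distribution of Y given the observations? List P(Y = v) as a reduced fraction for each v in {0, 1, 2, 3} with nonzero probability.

Enumerate traces; 8 have nonzero weight after conditioning:
  (Y=0, Z=0, X=1) weight 1/40
  (Y=0, Z=1, X=1) weight 1/10
  (Y=1, Z=0, X=0) weight 1/50
  (Y=1, Z=1, X=0) weight 2/25
  (Y=2, Z=0, X=1) weight 1/40
  (Y=2, Z=1, X=1) weight 1/10
  (Y=3, Z=0, X=1) weight 1/40
  (Y=3, Z=1, X=1) weight 1/10
Group by Y:
  weight(Y=0) = 1/8
  weight(Y=1) = 1/10
  weight(Y=2) = 1/8
  weight(Y=3) = 1/8
Total weight = 1/8 + 1/10 + 1/8 + 1/8 = 19/40
P(Y=0 | obs) = 1/8 / 19/40 = 5/19
P(Y=1 | obs) = 1/10 / 19/40 = 4/19
P(Y=2 | obs) = 1/8 / 19/40 = 5/19
P(Y=3 | obs) = 1/8 / 19/40 = 5/19

P(Y=0) = 5/19, P(Y=1) = 4/19, P(Y=2) = 5/19, P(Y=3) = 5/19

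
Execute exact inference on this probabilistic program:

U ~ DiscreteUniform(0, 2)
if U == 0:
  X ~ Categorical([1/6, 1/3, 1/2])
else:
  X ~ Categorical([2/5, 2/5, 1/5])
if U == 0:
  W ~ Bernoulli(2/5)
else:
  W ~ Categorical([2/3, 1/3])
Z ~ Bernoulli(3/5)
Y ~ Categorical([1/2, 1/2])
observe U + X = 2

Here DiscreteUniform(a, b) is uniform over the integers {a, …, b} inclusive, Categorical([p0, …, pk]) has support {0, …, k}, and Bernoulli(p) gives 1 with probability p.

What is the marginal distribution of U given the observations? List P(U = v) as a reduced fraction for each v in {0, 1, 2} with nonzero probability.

Enumerate traces; 24 have nonzero weight after conditioning:
  (U=0, X=2, W=0, Z=0, Y=0) weight 1/50
  (U=0, X=2, W=0, Z=0, Y=1) weight 1/50
  (U=0, X=2, W=0, Z=1, Y=0) weight 3/100
  (U=0, X=2, W=0, Z=1, Y=1) weight 3/100
  (U=0, X=2, W=1, Z=0, Y=0) weight 1/75
  (U=0, X=2, W=1, Z=0, Y=1) weight 1/75
  (U=0, X=2, W=1, Z=1, Y=0) weight 1/50
  (U=0, X=2, W=1, Z=1, Y=1) weight 1/50
  (U=1, X=1, W=0, Z=0, Y=0) weight 4/225
  (U=2, X=0, W=0, Z=0, Y=0) weight 4/225
  … 14 more
Group by U:
  weight(U=0) = 1/6
  weight(U=1) = 2/15
  weight(U=2) = 2/15
Total weight = 1/6 + 2/15 + 2/15 = 13/30
P(U=0 | obs) = 1/6 / 13/30 = 5/13
P(U=1 | obs) = 2/15 / 13/30 = 4/13
P(U=2 | obs) = 2/15 / 13/30 = 4/13

P(U=0) = 5/13, P(U=1) = 4/13, P(U=2) = 4/13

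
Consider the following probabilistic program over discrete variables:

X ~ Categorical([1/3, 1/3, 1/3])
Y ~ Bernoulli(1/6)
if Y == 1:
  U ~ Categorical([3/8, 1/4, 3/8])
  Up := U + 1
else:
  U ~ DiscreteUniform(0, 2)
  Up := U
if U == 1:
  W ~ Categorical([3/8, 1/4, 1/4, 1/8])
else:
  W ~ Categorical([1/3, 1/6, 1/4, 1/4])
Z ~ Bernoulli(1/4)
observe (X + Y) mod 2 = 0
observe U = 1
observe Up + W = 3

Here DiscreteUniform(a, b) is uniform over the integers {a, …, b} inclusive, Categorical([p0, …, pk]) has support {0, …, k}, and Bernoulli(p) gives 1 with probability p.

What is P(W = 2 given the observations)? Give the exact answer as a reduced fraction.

P(W = 2 | obs) = 40/43

Enumerate traces; 6 have nonzero weight after conditioning:
  (X=0, Y=0, U=1, W=2, Z=0) weight 5/288
  (X=0, Y=0, U=1, W=2, Z=1) weight 5/864
  (X=1, Y=1, U=1, W=1, Z=0) weight 1/384
  (X=1, Y=1, U=1, W=1, Z=1) weight 1/1152
  (X=2, Y=0, U=1, W=2, Z=0) weight 5/288
  (X=2, Y=0, U=1, W=2, Z=1) weight 5/864
Group by W:
  weight(W=1) = 1/288
  weight(W=2) = 5/108
Total weight = 1/288 + 5/108 = 43/864
P(W=1 | obs) = 1/288 / 43/864 = 3/43
P(W=2 | obs) = 5/108 / 43/864 = 40/43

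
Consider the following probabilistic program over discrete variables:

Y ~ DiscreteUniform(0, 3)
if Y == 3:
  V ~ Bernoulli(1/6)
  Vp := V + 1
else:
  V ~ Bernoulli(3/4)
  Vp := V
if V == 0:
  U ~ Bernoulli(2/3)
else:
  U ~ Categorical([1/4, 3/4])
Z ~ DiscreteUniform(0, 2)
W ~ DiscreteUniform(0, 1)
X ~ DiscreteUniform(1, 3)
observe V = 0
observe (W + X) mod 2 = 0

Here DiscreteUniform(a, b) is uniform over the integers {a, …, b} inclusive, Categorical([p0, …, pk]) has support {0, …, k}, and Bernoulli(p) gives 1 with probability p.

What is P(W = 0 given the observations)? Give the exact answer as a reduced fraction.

Enumerate traces; 72 have nonzero weight after conditioning:
  (Y=0, V=0, U=0, Z=0, W=0, X=2) weight 1/864
  (Y=0, V=0, U=0, Z=0, W=1, X=1) weight 1/864
  (Y=0, V=0, U=0, Z=0, W=1, X=3) weight 1/864
  (Y=0, V=0, U=0, Z=1, W=0, X=2) weight 1/864
  (Y=0, V=0, U=0, Z=1, W=1, X=1) weight 1/864
  (Y=0, V=0, U=0, Z=1, W=1, X=3) weight 1/864
  (Y=0, V=0, U=0, Z=2, W=0, X=2) weight 1/864
  (Y=0, V=0, U=0, Z=2, W=1, X=1) weight 1/864
  … 64 more
Group by W:
  weight(W=0) = 19/288
  weight(W=1) = 19/144
Total weight = 19/288 + 19/144 = 19/96
P(W=0 | obs) = 19/288 / 19/96 = 1/3
P(W=1 | obs) = 19/144 / 19/96 = 2/3

P(W = 0 | obs) = 1/3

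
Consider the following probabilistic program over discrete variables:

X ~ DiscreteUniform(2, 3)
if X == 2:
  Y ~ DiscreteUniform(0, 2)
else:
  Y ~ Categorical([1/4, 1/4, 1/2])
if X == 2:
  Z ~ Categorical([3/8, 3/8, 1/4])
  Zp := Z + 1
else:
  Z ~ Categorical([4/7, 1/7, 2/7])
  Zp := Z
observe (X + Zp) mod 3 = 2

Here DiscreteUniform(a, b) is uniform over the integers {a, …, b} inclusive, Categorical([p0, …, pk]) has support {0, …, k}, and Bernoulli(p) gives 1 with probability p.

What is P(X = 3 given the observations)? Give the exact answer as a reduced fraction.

P(X = 3 | obs) = 8/15

Enumerate traces; 6 have nonzero weight after conditioning:
  (X=2, Y=0, Z=2) weight 1/24
  (X=2, Y=1, Z=2) weight 1/24
  (X=2, Y=2, Z=2) weight 1/24
  (X=3, Y=0, Z=2) weight 1/28
  (X=3, Y=1, Z=2) weight 1/28
  (X=3, Y=2, Z=2) weight 1/14
Group by X:
  weight(X=2) = 1/8
  weight(X=3) = 1/7
Total weight = 1/8 + 1/7 = 15/56
P(X=2 | obs) = 1/8 / 15/56 = 7/15
P(X=3 | obs) = 1/7 / 15/56 = 8/15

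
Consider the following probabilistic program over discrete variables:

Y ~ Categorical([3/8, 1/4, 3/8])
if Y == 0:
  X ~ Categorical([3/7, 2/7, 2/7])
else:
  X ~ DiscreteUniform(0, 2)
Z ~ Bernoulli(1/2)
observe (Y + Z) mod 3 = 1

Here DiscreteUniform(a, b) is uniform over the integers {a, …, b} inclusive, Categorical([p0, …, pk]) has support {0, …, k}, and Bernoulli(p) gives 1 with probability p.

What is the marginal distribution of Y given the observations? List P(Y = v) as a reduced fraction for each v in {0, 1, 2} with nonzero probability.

P(Y=0) = 3/5, P(Y=1) = 2/5

Enumerate traces; 6 have nonzero weight after conditioning:
  (Y=0, X=0, Z=1) weight 9/112
  (Y=0, X=1, Z=1) weight 3/56
  (Y=0, X=2, Z=1) weight 3/56
  (Y=1, X=0, Z=0) weight 1/24
  (Y=1, X=1, Z=0) weight 1/24
  (Y=1, X=2, Z=0) weight 1/24
Group by Y:
  weight(Y=0) = 3/16
  weight(Y=1) = 1/8
Total weight = 3/16 + 1/8 = 5/16
P(Y=0 | obs) = 3/16 / 5/16 = 3/5
P(Y=1 | obs) = 1/8 / 5/16 = 2/5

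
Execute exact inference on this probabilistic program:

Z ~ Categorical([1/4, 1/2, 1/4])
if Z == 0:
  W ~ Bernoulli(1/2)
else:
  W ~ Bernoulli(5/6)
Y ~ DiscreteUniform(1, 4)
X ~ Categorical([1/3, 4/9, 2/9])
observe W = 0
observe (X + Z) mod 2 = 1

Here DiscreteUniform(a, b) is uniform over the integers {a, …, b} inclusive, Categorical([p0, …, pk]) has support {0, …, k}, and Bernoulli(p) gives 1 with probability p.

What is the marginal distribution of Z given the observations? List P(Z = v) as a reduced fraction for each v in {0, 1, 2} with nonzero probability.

Enumerate traces; 16 have nonzero weight after conditioning:
  (Z=0, W=0, Y=1, X=1) weight 1/72
  (Z=0, W=0, Y=2, X=1) weight 1/72
  (Z=0, W=0, Y=3, X=1) weight 1/72
  (Z=0, W=0, Y=4, X=1) weight 1/72
  (Z=1, W=0, Y=1, X=0) weight 1/144
  (Z=1, W=0, Y=1, X=2) weight 1/216
  (Z=1, W=0, Y=2, X=0) weight 1/144
  (Z=1, W=0, Y=2, X=2) weight 1/216
  (Z=2, W=0, Y=1, X=1) weight 1/216
  … 7 more
Group by Z:
  weight(Z=0) = 1/18
  weight(Z=1) = 5/108
  weight(Z=2) = 1/54
Total weight = 1/18 + 5/108 + 1/54 = 13/108
P(Z=0 | obs) = 1/18 / 13/108 = 6/13
P(Z=1 | obs) = 5/108 / 13/108 = 5/13
P(Z=2 | obs) = 1/54 / 13/108 = 2/13

P(Z=0) = 6/13, P(Z=1) = 5/13, P(Z=2) = 2/13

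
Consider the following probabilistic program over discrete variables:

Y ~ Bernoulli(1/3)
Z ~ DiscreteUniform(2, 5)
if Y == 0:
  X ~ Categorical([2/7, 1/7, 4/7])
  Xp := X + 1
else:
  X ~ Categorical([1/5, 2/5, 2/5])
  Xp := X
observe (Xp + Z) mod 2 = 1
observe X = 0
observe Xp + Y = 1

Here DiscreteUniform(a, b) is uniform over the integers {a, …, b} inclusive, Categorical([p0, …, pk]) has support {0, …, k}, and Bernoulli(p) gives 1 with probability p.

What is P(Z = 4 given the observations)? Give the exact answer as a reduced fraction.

P(Z = 4 | obs) = 10/27

Enumerate traces; 4 have nonzero weight after conditioning:
  (Y=0, Z=2, X=0) weight 1/21
  (Y=0, Z=4, X=0) weight 1/21
  (Y=1, Z=3, X=0) weight 1/60
  (Y=1, Z=5, X=0) weight 1/60
Group by Z:
  weight(Z=2) = 1/21
  weight(Z=3) = 1/60
  weight(Z=4) = 1/21
  weight(Z=5) = 1/60
Total weight = 1/21 + 1/60 + 1/21 + 1/60 = 9/70
P(Z=2 | obs) = 1/21 / 9/70 = 10/27
P(Z=3 | obs) = 1/60 / 9/70 = 7/54
P(Z=4 | obs) = 1/21 / 9/70 = 10/27
P(Z=5 | obs) = 1/60 / 9/70 = 7/54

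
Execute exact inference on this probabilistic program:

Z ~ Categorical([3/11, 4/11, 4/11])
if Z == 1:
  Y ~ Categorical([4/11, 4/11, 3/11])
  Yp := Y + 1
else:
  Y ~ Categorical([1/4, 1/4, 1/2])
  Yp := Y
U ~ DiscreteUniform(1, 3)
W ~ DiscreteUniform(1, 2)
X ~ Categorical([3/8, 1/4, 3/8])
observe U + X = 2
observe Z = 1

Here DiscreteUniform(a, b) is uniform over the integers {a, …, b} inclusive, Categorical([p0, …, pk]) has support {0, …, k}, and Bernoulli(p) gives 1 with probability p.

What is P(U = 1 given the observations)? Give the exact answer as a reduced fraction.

P(U = 1 | obs) = 2/5

Enumerate traces; 12 have nonzero weight after conditioning:
  (Z=1, Y=0, U=1, W=1, X=1) weight 2/363
  (Z=1, Y=0, U=1, W=2, X=1) weight 2/363
  (Z=1, Y=0, U=2, W=1, X=0) weight 1/121
  (Z=1, Y=0, U=2, W=2, X=0) weight 1/121
  (Z=1, Y=1, U=1, W=1, X=1) weight 2/363
  (Z=1, Y=1, U=1, W=2, X=1) weight 2/363
  (Z=1, Y=1, U=2, W=1, X=0) weight 1/121
  (Z=1, Y=1, U=2, W=2, X=0) weight 1/121
  … 4 more
Group by U:
  weight(U=1) = 1/33
  weight(U=2) = 1/22
Total weight = 1/33 + 1/22 = 5/66
P(U=1 | obs) = 1/33 / 5/66 = 2/5
P(U=2 | obs) = 1/22 / 5/66 = 3/5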